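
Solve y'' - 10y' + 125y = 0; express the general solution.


Characteristic equation: r² - 10r + 125 = 0.
Discriminant is negative; roots r = 5 ± 10i (complex conjugate pair).
General solution uses e^(α x)(C₁ cos(β x) + C₂ sin(β x)): y = e^(5x)(C₁cos(10x) + C₂sin(10x)).


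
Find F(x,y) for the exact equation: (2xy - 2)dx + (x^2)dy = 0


Check exactness: ∂M/∂y = 2x and ∂N/∂x = 2x; equal, so the equation is exact.
Integrate M with respect to x (treating y as constant): ∫M dx = x^2y - 2x + h(y).
Differentiate w.r.t. y and set equal to N: all terms match, so h'(y) = 0 and h is a constant absorbed into C.
General solution: x^2y - 2x = C.


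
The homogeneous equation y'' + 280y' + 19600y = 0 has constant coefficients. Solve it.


Characteristic equation: r² + 280r + 19600 = 0, i.e. (r + 140)² = 0.
Repeated root r = -140; include an x factor for the second linearly independent solution.
General solution: y = (C₁ + C₂x)e^(-140x).


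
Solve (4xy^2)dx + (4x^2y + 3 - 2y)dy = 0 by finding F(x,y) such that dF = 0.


Check exactness: ∂M/∂y = 8xy and ∂N/∂x = 8xy; equal, so the equation is exact.
Integrate M with respect to x (treating y as constant): ∫M dx = 2x^2y^2 + h(y).
Differentiate w.r.t. y and set equal to N: the x-dependent terms already match, leaving h'(y) = 3 - 2y. Integrate: h(y) = 3y - y^2.
So F(x,y) = 2x^2y^2 + 3y - y^2.
General solution: 2x^2y^2 + 3y - y^2 = C.


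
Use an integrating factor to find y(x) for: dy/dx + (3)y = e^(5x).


P(x) = 3 ⇒ μ = e^(3x).
(μ y)' = e^(8x) ⇒ μ y = e^(8x)/8 + C.
Divide by μ: y = (1/8)e^(5x) + Ce^(-3x).


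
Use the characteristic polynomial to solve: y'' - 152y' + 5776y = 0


Characteristic equation: r² - 152r + 5776 = 0, i.e. (r - 76)² = 0.
Repeated root r = 76; include an x factor for the second linearly independent solution.
General solution: y = (C₁ + C₂x)e^(76x).


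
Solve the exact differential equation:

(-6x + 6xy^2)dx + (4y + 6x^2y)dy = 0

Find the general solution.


Check exactness: ∂M/∂y = 12xy and ∂N/∂x = 12xy; equal, so the equation is exact.
Integrate M with respect to x (treating y as constant): ∫M dx = -3x^2 + 3x^2y^2 + h(y).
Differentiate w.r.t. y and set equal to N: the x-dependent terms already match, leaving h'(y) = 4y. Integrate: h(y) = 2y^2.
So F(x,y) = -3x^2 + 2y^2 + 3x^2y^2.
General solution: -3x^2 + 2y^2 + 3x^2y^2 = C.


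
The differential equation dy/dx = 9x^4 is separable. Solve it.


Integrate both sides with respect to x: y = ∫ 9x^4 dx = (9/5)x^5 + C.


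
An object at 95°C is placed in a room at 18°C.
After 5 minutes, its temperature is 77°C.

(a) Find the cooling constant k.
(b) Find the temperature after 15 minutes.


Newton's law: T(t) = T_a + (T₀ - T_a)e^(-kt).
(a) Use T(5) = 77: (77 - 18)/(95 - 18) = e^(-k·5), so k = -ln(0.766)/5 ≈ 0.0533.
(b) Apply k to t = 15: T(15) = 18 + (77)e^(-0.799) ≈ 52.6°C.


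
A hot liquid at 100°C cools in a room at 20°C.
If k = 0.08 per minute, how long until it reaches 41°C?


From T(t) = T_a + (T₀ - T_a)e^(-kt), set T(t) = 41:
(41 - 20) / (100 - 20) = e^(-0.08t), so t = -ln(0.263)/0.08 ≈ 16.7 minutes.


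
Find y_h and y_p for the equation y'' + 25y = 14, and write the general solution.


Homogeneous part: r² + 25 = 0 ⇒ r = ±5i, so y_h = C₁cos(5x) + C₂sin(5x).
Try constant y_p = A; plug in: 25A = 14 ⇒ A = 14/25.
General solution: y = C₁cos(5x) + C₂sin(5x) + 14/25.


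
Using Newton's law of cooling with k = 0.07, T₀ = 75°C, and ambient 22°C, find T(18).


Newton's law: dT/dt = -k(T - T_a) has solution T(t) = T_a + (T₀ - T_a)e^(-kt).
Plug in T_a = 22, T₀ = 75, k = 0.07, t = 18: T(18) = 22 + (53)e^(-1.26) ≈ 37.0°C.


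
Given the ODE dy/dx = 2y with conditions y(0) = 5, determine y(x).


General solution of y' = 2y is y = Ce^(2x).
Apply y(0) = 5: C = 5.
Particular solution: y = 5e^(2x).


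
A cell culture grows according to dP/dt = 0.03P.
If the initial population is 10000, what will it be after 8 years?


The ODE dP/dt = 0.03P has solution P(t) = P(0)e^(0.03t).
Substitute P(0) = 10000 and t = 8: P(8) = 10000 e^(0.24) ≈ 12712.


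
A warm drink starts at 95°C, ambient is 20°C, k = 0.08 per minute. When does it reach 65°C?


From T(t) = T_a + (T₀ - T_a)e^(-kt), set T(t) = 65:
(65 - 20) / (95 - 20) = e^(-0.08t), so t = -ln(0.600)/0.08 ≈ 6.4 minutes.


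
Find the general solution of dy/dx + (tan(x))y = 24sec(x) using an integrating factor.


P(x) = tan(x) ⇒ μ = e^(∫tan(x)dx) = sec(x).
(sec(x) y)' = 24sec²(x) ⇒ sec(x) y = 24tan(x) + C.
Multiply by cos(x): y = 24sin(x) + C·cos(x).


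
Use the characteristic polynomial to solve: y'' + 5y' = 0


Characteristic equation: r² + 5r = 0.
Factor: (r - 0)(r + 5) = 0 ⇒ r = 0, -5 (distinct real).
General solution: y = C₁ + C₂e^(-5x).


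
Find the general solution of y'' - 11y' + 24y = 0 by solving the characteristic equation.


Characteristic equation: r² - 11r + 24 = 0.
Factor: (r - 8)(r - 3) = 0 ⇒ r = 8, 3 (distinct real).
General solution: y = C₁e^(8x) + C₂e^(3x).


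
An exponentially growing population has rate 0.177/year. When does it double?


Exponential growth: P(t) = P₀ e^(0.177t). Set P(t)/P₀ = 2: e^(0.177t) = 2.
Solve: t = ln(2)/0.177 ≈ 3.92 years.


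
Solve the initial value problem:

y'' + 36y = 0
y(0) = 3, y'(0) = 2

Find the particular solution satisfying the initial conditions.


Characteristic roots of r² + 36 = 0 are ±6i, so y = C₁cos(6x) + C₂sin(6x).
Apply y(0) = 3: C₁ = 3. Differentiate and apply y'(0) = 2: 6·C₂ = 2, so C₂ = 1/3.
Particular solution: y = 3cos(6x) + (1/3)sin(6x).


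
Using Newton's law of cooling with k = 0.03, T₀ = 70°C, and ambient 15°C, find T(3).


Newton's law: dT/dt = -k(T - T_a) has solution T(t) = T_a + (T₀ - T_a)e^(-kt).
Plug in T_a = 15, T₀ = 70, k = 0.03, t = 3: T(3) = 15 + (55)e^(-0.09) ≈ 65.3°C.


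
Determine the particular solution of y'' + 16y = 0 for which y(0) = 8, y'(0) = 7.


Characteristic roots of r² + 16 = 0 are ±4i, so y = C₁cos(4x) + C₂sin(4x).
Apply y(0) = 8: C₁ = 8. Differentiate and apply y'(0) = 7: 4·C₂ = 7, so C₂ = 7/4.
Particular solution: y = 8cos(4x) + (7/4)sin(4x).


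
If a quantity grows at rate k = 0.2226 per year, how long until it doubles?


Exponential growth: P(t) = P₀ e^(0.2226t). Set P(t)/P₀ = 2: e^(0.2226t) = 2.
Solve: t = ln(2)/0.2226 ≈ 3.11 years.


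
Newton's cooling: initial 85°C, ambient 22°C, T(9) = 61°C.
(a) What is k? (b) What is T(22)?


Newton's law: T(t) = T_a + (T₀ - T_a)e^(-kt).
(a) Use T(9) = 61: (61 - 22)/(85 - 22) = e^(-k·9), so k = -ln(0.619)/9 ≈ 0.0533.
(b) Apply k to t = 22: T(22) = 22 + (63)e^(-1.172) ≈ 41.5°C.


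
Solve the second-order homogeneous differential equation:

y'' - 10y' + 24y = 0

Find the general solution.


Characteristic equation: r² - 10r + 24 = 0.
Factor: (r - 6)(r - 4) = 0 ⇒ r = 6, 4 (distinct real).
General solution: y = C₁e^(6x) + C₂e^(4x).


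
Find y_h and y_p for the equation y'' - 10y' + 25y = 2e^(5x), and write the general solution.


Characteristic polynomial (r - 5)² = 0; repeated root r = 5.
y_h = (C₁ + C₂x)e^(5x). Forcing matches the repeated root (resonance), so try y_p = Ax² e^(5x).
Substitute and solve for A: 2A = 2, so A = 1.
General solution: y = (C₁ + C₂x + x²)e^(5x).


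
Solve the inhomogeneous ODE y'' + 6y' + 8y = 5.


Characteristic roots of r² + 6r + 8 = 0 are -2, -4.
y_h = C₁e^(-2x) + C₂e^(-4x).
Constant forcing; try y_p = A. Then 8A = 5 ⇒ A = 5/8.
General solution: y = C₁e^(-2x) + C₂e^(-4x) + 5/8.


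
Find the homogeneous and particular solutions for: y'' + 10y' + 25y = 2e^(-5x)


Characteristic polynomial (r + 5)² = 0; repeated root r = -5.
y_h = (C₁ + C₂x)e^(-5x). Forcing matches the repeated root (resonance), so try y_p = Ax² e^(-5x).
Substitute and solve for A: 2A = 2, so A = 1.
General solution: y = (C₁ + C₂x + x²)e^(-5x).


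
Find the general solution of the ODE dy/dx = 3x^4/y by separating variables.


Separate variables: y dy = 3x^4 dx.
Integrate both sides: y²/2 = (3/5)x^5 + C₀.
Multiply by 2: y² = (6/5)x^5 + C.


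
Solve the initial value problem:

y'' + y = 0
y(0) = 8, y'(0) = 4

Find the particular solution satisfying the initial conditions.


Characteristic roots of r² + 1 = 0 are ±1i, so y = C₁cos(x) + C₂sin(x).
Apply y(0) = 8: C₁ = 8. Differentiate and apply y'(0) = 4: 1·C₂ = 4, so C₂ = 4.
Particular solution: y = 8cos(x) + 4sin(x).


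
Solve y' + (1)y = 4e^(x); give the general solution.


P(x) = 1 ⇒ μ = e^(x).
(μ y)' = 4e^(2x) ⇒ μ y = (4/2)e^(2x) + C.
Divide by μ: y = 2e^(x) + Ce^(-x).


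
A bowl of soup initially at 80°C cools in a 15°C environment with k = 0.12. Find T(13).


Newton's law: dT/dt = -k(T - T_a) has solution T(t) = T_a + (T₀ - T_a)e^(-kt).
Plug in T_a = 15, T₀ = 80, k = 0.12, t = 13: T(13) = 15 + (65)e^(-1.56) ≈ 28.7°C.


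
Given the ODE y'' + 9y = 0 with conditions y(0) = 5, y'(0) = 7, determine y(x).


Characteristic roots of r² + 9 = 0 are ±3i, so y = C₁cos(3x) + C₂sin(3x).
Apply y(0) = 5: C₁ = 5. Differentiate and apply y'(0) = 7: 3·C₂ = 7, so C₂ = 7/3.
Particular solution: y = 5cos(3x) + (7/3)sin(3x).


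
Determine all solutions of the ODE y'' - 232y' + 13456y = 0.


Characteristic equation: r² - 232r + 13456 = 0, i.e. (r - 116)² = 0.
Repeated root r = 116; include an x factor for the second linearly independent solution.
General solution: y = (C₁ + C₂x)e^(116x).


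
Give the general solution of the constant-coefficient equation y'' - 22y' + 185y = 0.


Characteristic equation: r² - 22r + 185 = 0.
Discriminant is negative; roots r = 11 ± 8i (complex conjugate pair).
General solution uses e^(α x)(C₁ cos(β x) + C₂ sin(β x)): y = e^(11x)(C₁cos(8x) + C₂sin(8x)).


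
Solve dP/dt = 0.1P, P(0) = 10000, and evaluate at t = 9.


The ODE dP/dt = 0.1P has solution P(t) = P(0)e^(0.1t).
Substitute P(0) = 10000 and t = 9: P(9) = 10000 e^(0.90) ≈ 24596.


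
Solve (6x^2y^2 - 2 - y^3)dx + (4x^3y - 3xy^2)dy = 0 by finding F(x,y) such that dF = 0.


Check exactness: ∂M/∂y = 12x^2y - 3y^2 and ∂N/∂x = 12x^2y - 3y^2; equal, so the equation is exact.
Integrate M with respect to x (treating y as constant): ∫M dx = 2x^3y^2 - 2x - xy^3 + h(y).
Differentiate w.r.t. y and set equal to N: all terms match, so h'(y) = 0 and h is a constant absorbed into C.
General solution: 2x^3y^2 - 2x - xy^3 = C.


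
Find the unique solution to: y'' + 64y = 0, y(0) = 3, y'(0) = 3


Characteristic roots of r² + 64 = 0 are ±8i, so y = C₁cos(8x) + C₂sin(8x).
Apply y(0) = 3: C₁ = 3. Differentiate and apply y'(0) = 3: 8·C₂ = 3, so C₂ = 3/8.
Particular solution: y = 3cos(8x) + (3/8)sin(8x).


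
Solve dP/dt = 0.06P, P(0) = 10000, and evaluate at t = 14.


The ODE dP/dt = 0.06P has solution P(t) = P(0)e^(0.06t).
Substitute P(0) = 10000 and t = 14: P(14) = 10000 e^(0.84) ≈ 23164.


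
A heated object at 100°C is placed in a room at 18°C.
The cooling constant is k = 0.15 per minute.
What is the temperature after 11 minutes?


Newton's law: dT/dt = -k(T - T_a) has solution T(t) = T_a + (T₀ - T_a)e^(-kt).
Plug in T_a = 18, T₀ = 100, k = 0.15, t = 11: T(11) = 18 + (82)e^(-1.65) ≈ 33.7°C.


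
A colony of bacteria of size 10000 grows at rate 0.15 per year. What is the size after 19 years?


The ODE dP/dt = 0.15P has solution P(t) = P(0)e^(0.15t).
Substitute P(0) = 10000 and t = 19: P(19) = 10000 e^(2.85) ≈ 172878.


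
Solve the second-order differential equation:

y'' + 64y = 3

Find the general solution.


Homogeneous part: r² + 64 = 0 ⇒ r = ±8i, so y_h = C₁cos(8x) + C₂sin(8x).
Try constant y_p = A; plug in: 64A = 3 ⇒ A = 3/64.
General solution: y = C₁cos(8x) + C₂sin(8x) + 3/64.


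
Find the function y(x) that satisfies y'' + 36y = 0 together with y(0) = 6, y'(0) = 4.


Characteristic roots of r² + 36 = 0 are ±6i, so y = C₁cos(6x) + C₂sin(6x).
Apply y(0) = 6: C₁ = 6. Differentiate and apply y'(0) = 4: 6·C₂ = 4, so C₂ = 2/3.
Particular solution: y = 6cos(6x) + (2/3)sin(6x).


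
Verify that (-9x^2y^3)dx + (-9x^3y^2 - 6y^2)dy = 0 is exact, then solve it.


Check exactness: ∂M/∂y = -27x^2y^2 and ∂N/∂x = -27x^2y^2; equal, so the equation is exact.
Integrate M with respect to x (treating y as constant): ∫M dx = -3x^3y^3 + h(y).
Differentiate w.r.t. y and set equal to N: the x-dependent terms already match, leaving h'(y) = -6y^2. Integrate: h(y) = -2y^3.
So F(x,y) = -3x^3y^3 - 2y^3.
General solution: -3x^3y^3 - 2y^3 = C.


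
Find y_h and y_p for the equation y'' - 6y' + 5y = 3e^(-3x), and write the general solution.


Characteristic roots of r² - 6r + 5 = 0 are 1, 5.
y_h = C₁e^(x) + C₂e^(5x).
Forcing exponent -3 is not a characteristic root; try y_p = Ae^(-3x).
Substitute: A·(9 + (-6)·-3 + (5)) = A·32 = 3, so A = 3/32.
General solution: y = C₁e^(x) + C₂e^(5x) + (3/32)e^(-3x).


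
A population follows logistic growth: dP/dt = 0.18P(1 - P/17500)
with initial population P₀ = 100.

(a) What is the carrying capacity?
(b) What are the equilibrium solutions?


Logistic ODE dP/dt = 0.18P(1 - P/17500) has equilibria where dP/dt = 0, i.e. P = 0 or P = 17500.
The coefficient (1 - P/K) = 0 when P = K, identifying K = 17500 as the carrying capacity.
(a) K = 17500; (b) equilibria P = 0 and P = 17500.


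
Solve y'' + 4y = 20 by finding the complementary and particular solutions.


Homogeneous part: r² + 4 = 0 ⇒ r = ±2i, so y_h = C₁cos(2x) + C₂sin(2x).
Try constant y_p = A; plug in: 4A = 20 ⇒ A = 5.
General solution: y = C₁cos(2x) + C₂sin(2x) + 5.


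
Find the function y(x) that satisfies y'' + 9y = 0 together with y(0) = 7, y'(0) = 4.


Characteristic roots of r² + 9 = 0 are ±3i, so y = C₁cos(3x) + C₂sin(3x).
Apply y(0) = 7: C₁ = 7. Differentiate and apply y'(0) = 4: 3·C₂ = 4, so C₂ = 4/3.
Particular solution: y = 7cos(3x) + (4/3)sin(3x).


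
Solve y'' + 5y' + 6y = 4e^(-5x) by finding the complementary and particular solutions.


Characteristic roots of r² + 5r + 6 = 0 are -3, -2.
y_h = C₁e^(-3x) + C₂e^(-2x).
Forcing exponent -5 is not a characteristic root; try y_p = Ae^(-5x).
Substitute: A·(25 + (5)·-5 + (6)) = A·6 = 4, so A = 2/3.
General solution: y = C₁e^(-3x) + C₂e^(-2x) + (2/3)e^(-5x).


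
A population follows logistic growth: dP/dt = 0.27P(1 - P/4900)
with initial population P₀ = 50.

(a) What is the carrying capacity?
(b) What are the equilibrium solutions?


Logistic ODE dP/dt = 0.27P(1 - P/4900) has equilibria where dP/dt = 0, i.e. P = 0 or P = 4900.
The coefficient (1 - P/K) = 0 when P = K, identifying K = 4900 as the carrying capacity.
(a) K = 4900; (b) equilibria P = 0 and P = 4900.


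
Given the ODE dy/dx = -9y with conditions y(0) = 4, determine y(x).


General solution of y' = -9y is y = Ce^(-9x).
Apply y(0) = 4: C = 4.
Particular solution: y = 4e^(-9x).


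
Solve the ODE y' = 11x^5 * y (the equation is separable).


Separate variables: dy/y = 11x^5 dx.
Integrate: ln|y| = (11/6)x^6 + C₀.
Exponentiate: y = Ce^((11/6)x^6).


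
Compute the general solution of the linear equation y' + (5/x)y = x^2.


P(x) = 5/x ⇒ μ = x^5.
(x^5 y)' = x^5·x^2 = x^7.
Integrate: x^5 y = x^8/(8) + C.
Solve for y: y = (1/8)x^3 + C/x^5.


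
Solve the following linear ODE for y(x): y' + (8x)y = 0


P(x) = 8x ⇒ μ = e^(4x²).
Q(x) = 0 so μ y is constant: y = Ce^(-4x²).


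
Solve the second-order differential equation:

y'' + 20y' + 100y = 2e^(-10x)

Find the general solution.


Characteristic polynomial (r + 10)² = 0; repeated root r = -10.
y_h = (C₁ + C₂x)e^(-10x). Forcing matches the repeated root (resonance), so try y_p = Ax² e^(-10x).
Substitute and solve for A: 2A = 2, so A = 1.
General solution: y = (C₁ + C₂x + x²)e^(-10x).


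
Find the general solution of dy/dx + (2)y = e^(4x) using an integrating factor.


P(x) = 2 ⇒ μ = e^(2x).
(μ y)' = e^(6x) ⇒ μ y = e^(6x)/6 + C.
Divide by μ: y = (1/6)e^(4x) + Ce^(-2x).


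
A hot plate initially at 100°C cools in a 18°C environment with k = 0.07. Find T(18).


Newton's law: dT/dt = -k(T - T_a) has solution T(t) = T_a + (T₀ - T_a)e^(-kt).
Plug in T_a = 18, T₀ = 100, k = 0.07, t = 18: T(18) = 18 + (82)e^(-1.26) ≈ 41.3°C.


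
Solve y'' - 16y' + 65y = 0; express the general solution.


Characteristic equation: r² - 16r + 65 = 0.
Discriminant is negative; roots r = 8 ± 1i (complex conjugate pair).
General solution uses e^(α x)(C₁ cos(β x) + C₂ sin(β x)): y = e^(8x)(C₁cos(x) + C₂sin(x)).


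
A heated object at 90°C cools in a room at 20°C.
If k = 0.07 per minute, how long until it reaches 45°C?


From T(t) = T_a + (T₀ - T_a)e^(-kt), set T(t) = 45:
(45 - 20) / (90 - 20) = e^(-0.07t), so t = -ln(0.357)/0.07 ≈ 14.7 minutes.


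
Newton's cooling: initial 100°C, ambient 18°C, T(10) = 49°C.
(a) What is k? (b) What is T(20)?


Newton's law: T(t) = T_a + (T₀ - T_a)e^(-kt).
(a) Use T(10) = 49: (49 - 18)/(100 - 18) = e^(-k·10), so k = -ln(0.378)/10 ≈ 0.0973.
(b) Apply k to t = 20: T(20) = 18 + (82)e^(-1.945) ≈ 29.7°C.


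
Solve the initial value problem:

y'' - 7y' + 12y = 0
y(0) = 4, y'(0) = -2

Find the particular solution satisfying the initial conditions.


Characteristic roots of r² - 7r + 12 = 0 are 3, 4.
General solution y = c₁ e^(3x) + c₂ e^(4x).
Apply y(0) = 4: c₁ + c₂ = 4. Apply y'(0) = -2: 3 c₁ + 4 c₂ = -2.
Solve: c₁ = 18, c₂ = -14.
Particular solution: y = 18e^(3x) - 14e^(4x).


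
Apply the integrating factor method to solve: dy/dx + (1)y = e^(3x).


P(x) = 1 ⇒ μ = e^(x).
(μ y)' = e^(4x) ⇒ μ y = e^(4x)/4 + C.
Divide by μ: y = (1/4)e^(3x) + Ce^(-x).


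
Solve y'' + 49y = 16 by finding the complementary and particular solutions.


Homogeneous part: r² + 49 = 0 ⇒ r = ±7i, so y_h = C₁cos(7x) + C₂sin(7x).
Try constant y_p = A; plug in: 49A = 16 ⇒ A = 16/49.
General solution: y = C₁cos(7x) + C₂sin(7x) + 16/49.


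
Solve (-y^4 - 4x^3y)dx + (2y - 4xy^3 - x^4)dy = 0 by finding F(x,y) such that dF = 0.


Check exactness: ∂M/∂y = -4y^3 - 4x^3 and ∂N/∂x = -4y^3 - 4x^3; equal, so the equation is exact.
Integrate M with respect to x (treating y as constant): ∫M dx = -xy^4 - x^4y + h(y).
Differentiate w.r.t. y and set equal to N: the x-dependent terms already match, leaving h'(y) = 2y. Integrate: h(y) = y^2.
So F(x,y) = y^2 - xy^4 - x^4y.
General solution: y^2 - xy^4 - x^4y = C.


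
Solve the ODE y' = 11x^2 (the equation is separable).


Integrate both sides with respect to x: y = ∫ 11x^2 dx = (11/3)x^3 + C.


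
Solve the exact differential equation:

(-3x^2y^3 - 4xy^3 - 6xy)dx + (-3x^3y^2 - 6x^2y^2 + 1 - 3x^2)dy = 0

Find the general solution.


Check exactness: ∂M/∂y = -9x^2y^2 - 12xy^2 - 6x and ∂N/∂x = -9x^2y^2 - 12xy^2 - 6x; equal, so the equation is exact.
Integrate M with respect to x (treating y as constant): ∫M dx = -x^3y^3 - 2x^2y^3 - 3x^2y + h(y).
Differentiate w.r.t. y and set equal to N: the x-dependent terms already match, leaving h'(y) = 1. Integrate: h(y) = y.
So F(x,y) = -x^3y^3 - 2x^2y^3 + y - 3x^2y.
General solution: -x^3y^3 - 2x^2y^3 + y - 3x^2y = C.


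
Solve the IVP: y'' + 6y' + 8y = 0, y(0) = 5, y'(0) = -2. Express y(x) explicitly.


Characteristic roots of r² + 6r + 8 = 0 are -2, -4.
General solution y = c₁ e^(-2x) + c₂ e^(-4x).
Apply y(0) = 5: c₁ + c₂ = 5. Apply y'(0) = -2: -2 c₁ - 4 c₂ = -2.
Solve: c₁ = 9, c₂ = -4.
Particular solution: y = 9e^(-2x) - 4e^(-4x).


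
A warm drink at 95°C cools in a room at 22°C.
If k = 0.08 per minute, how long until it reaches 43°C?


From T(t) = T_a + (T₀ - T_a)e^(-kt), set T(t) = 43:
(43 - 22) / (95 - 22) = e^(-0.08t), so t = -ln(0.288)/0.08 ≈ 15.6 minutes.


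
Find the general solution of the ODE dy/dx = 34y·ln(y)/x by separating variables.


Separate: dy/[y ln(y)] = 34 dx/x.
Substitute u = ln(y): du/u = 34 dx/x.
Integrate: ln|ln(y)| = 34ln|x| + C₀, hence ln(y) = C·x^34.


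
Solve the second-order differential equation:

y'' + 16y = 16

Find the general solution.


Homogeneous part: r² + 16 = 0 ⇒ r = ±4i, so y_h = C₁cos(4x) + C₂sin(4x).
Try constant y_p = A; plug in: 16A = 16 ⇒ A = 1.
General solution: y = C₁cos(4x) + C₂sin(4x) + 1.


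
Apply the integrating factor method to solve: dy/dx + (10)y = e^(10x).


P(x) = 10 ⇒ μ = e^(10x).
(μ y)' = e^(20x) ⇒ μ y = (1/20)e^(20x) + C.
Divide by μ: y = (1/20)e^(10x) + Ce^(-10x).


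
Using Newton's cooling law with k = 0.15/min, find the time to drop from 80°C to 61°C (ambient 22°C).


From T(t) = T_a + (T₀ - T_a)e^(-kt), set T(t) = 61:
(61 - 22) / (80 - 22) = e^(-0.15t), so t = -ln(0.672)/0.15 ≈ 2.6 minutes.


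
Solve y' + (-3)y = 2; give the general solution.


P(x) = -3 ⇒ μ = e^(-3x).
(μ y)' = 2e^(-3x) ⇒ μ y = -(2/3)e^(-3x) + C.
Divide by μ: y = -2/3 + Ce^(3x).


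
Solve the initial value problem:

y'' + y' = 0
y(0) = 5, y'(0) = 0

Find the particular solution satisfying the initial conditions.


Characteristic roots of r² + r = 0 are -1, 0.
General solution y = c₁ e^(-x) + c₂.
Apply y(0) = 5: c₁ + c₂ = 5. Apply y'(0) = 0: -1 c₁ + 0 c₂ = 0.
Solve: c₁ = 0, c₂ = 5.
Particular solution: y = 0e^(-x) + 5.


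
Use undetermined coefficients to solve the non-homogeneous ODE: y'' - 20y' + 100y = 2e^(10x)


Characteristic polynomial (r - 10)² = 0; repeated root r = 10.
y_h = (C₁ + C₂x)e^(10x). Forcing matches the repeated root (resonance), so try y_p = Ax² e^(10x).
Substitute and solve for A: 2A = 2, so A = 1.
General solution: y = (C₁ + C₂x + x²)e^(10x).


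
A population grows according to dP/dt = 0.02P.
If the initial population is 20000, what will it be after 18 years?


The ODE dP/dt = 0.02P has solution P(t) = P(0)e^(0.02t).
Substitute P(0) = 20000 and t = 18: P(18) = 20000 e^(0.36) ≈ 28667.


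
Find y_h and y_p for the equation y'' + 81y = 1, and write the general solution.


Homogeneous part: r² + 81 = 0 ⇒ r = ±9i, so y_h = C₁cos(9x) + C₂sin(9x).
Try constant y_p = A; plug in: 81A = 1 ⇒ A = 1/81.
General solution: y = C₁cos(9x) + C₂sin(9x) + 1/81.


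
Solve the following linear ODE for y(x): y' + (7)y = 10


P(x) = 7, Q(x) = 10; integrating factor μ = e^(7x).
(μ y)' = 10e^(7x) ⇒ μ y = (10/7)e^(7x) + C.
Divide by μ: y = 10/7 + Ce^(-7x).


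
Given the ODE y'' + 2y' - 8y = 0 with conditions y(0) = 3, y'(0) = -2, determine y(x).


Characteristic roots of r² + 2r - 8 = 0 are 2, -4.
General solution y = c₁ e^(2x) + c₂ e^(-4x).
Apply y(0) = 3: c₁ + c₂ = 3. Apply y'(0) = -2: 2 c₁ - 4 c₂ = -2.
Solve: c₁ = 5/3, c₂ = 4/3.
Particular solution: y = (5/3)e^(2x) + (4/3)e^(-4x).


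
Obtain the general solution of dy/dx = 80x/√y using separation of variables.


Separate: √y dy = 80x dx.
Integrate: (2/3)y^(3/2) = 40x² + C.


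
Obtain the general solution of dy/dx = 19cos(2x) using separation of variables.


g(y) = 1, so integrate directly: y = ∫ 19cos(2x) dx = (19/2)sin(2x) + C.


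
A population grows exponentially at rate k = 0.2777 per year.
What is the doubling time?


Exponential growth: P(t) = P₀ e^(0.2777t). Set P(t)/P₀ = 2: e^(0.2777t) = 2.
Solve: t = ln(2)/0.2777 ≈ 2.50 years.


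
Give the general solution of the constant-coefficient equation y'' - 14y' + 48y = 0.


Characteristic equation: r² - 14r + 48 = 0.
Factor: (r - 8)(r - 6) = 0 ⇒ r = 8, 6 (distinct real).
General solution: y = C₁e^(8x) + C₂e^(6x).


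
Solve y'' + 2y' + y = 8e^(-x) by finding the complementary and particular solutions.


Characteristic polynomial (r + 1)² = 0; repeated root r = -1.
y_h = (C₁ + C₂x)e^(-x). Forcing matches the repeated root (resonance), so try y_p = Ax² e^(-x).
Substitute and solve for A: 2A = 8, so A = 4.
General solution: y = (C₁ + C₂x + 4x²)e^(-x).


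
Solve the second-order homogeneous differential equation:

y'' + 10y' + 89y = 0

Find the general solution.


Characteristic equation: r² + 10r + 89 = 0.
Discriminant is negative; roots r = -5 ± 8i (complex conjugate pair).
General solution uses e^(α x)(C₁ cos(β x) + C₂ sin(β x)): y = e^(-5x)(C₁cos(8x) + C₂sin(8x)).


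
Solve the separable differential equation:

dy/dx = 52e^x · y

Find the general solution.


Separate variables: dy/y = 52e^x dx.
Integrate: ln|y| = 52e^x + C₀.
Exponentiate: y = Ce^(52e^x).


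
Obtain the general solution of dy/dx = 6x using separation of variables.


Integrate both sides with respect to x: y = ∫ 6x dx = 3x^2 + C.


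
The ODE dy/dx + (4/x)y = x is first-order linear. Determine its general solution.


P(x) = 4/x ⇒ μ = x^4.
(x^4 y)' = x^4·x^1 = x^5.
Integrate: x^4 y = x^6/(6) + C.
Solve for y: y = (1/6)x^2 + C/x^4.


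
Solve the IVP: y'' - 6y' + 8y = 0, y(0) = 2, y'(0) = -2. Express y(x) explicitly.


Characteristic roots of r² - 6r + 8 = 0 are 4, 2.
General solution y = c₁ e^(4x) + c₂ e^(2x).
Apply y(0) = 2: c₁ + c₂ = 2. Apply y'(0) = -2: 4 c₁ + 2 c₂ = -2.
Solve: c₁ = -3, c₂ = 5.
Particular solution: y = -3e^(4x) + 5e^(2x).


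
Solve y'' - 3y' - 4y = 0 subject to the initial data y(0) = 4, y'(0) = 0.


Characteristic roots of r² - 3r - 4 = 0 are -1, 4.
General solution y = c₁ e^(-x) + c₂ e^(4x).
Apply y(0) = 4: c₁ + c₂ = 4. Apply y'(0) = 0: -1 c₁ + 4 c₂ = 0.
Solve: c₁ = 16/5, c₂ = 4/5.
Particular solution: y = (16/5)e^(-x) + (4/5)e^(4x).


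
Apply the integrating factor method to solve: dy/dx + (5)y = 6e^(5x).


P(x) = 5 ⇒ μ = e^(5x).
(μ y)' = 6e^(10x) ⇒ μ y = (6/10)e^(10x) + C.
Divide by μ: y = (3/5)e^(5x) + Ce^(-5x).


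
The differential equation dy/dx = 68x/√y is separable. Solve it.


Separate: √y dy = 68x dx.
Integrate: (2/3)y^(3/2) = 34x² + C.


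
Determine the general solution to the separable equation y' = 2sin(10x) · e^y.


Separate: e^(-y) dy = 2sin(10x) dx.
Integrate: -e^(-y) = -(1/5)cos(10x) + C₀.
Rearrange: e^(-y) = (1/5)cos(10x) + C.


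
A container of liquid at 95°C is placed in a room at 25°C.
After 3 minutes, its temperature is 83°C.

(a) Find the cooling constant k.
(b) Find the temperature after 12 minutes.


Newton's law: T(t) = T_a + (T₀ - T_a)e^(-kt).
(a) Use T(3) = 83: (83 - 25)/(95 - 25) = e^(-k·3), so k = -ln(0.829)/3 ≈ 0.0627.
(b) Apply k to t = 12: T(12) = 25 + (70)e^(-0.752) ≈ 58.0°C.


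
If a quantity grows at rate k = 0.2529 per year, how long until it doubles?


Exponential growth: P(t) = P₀ e^(0.2529t). Set P(t)/P₀ = 2: e^(0.2529t) = 2.
Solve: t = ln(2)/0.2529 ≈ 2.74 years.


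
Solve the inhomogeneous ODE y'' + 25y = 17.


Homogeneous part: r² + 25 = 0 ⇒ r = ±5i, so y_h = C₁cos(5x) + C₂sin(5x).
Try constant y_p = A; plug in: 25A = 17 ⇒ A = 17/25.
General solution: y = C₁cos(5x) + C₂sin(5x) + 17/25.


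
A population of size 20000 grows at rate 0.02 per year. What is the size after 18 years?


The ODE dP/dt = 0.02P has solution P(t) = P(0)e^(0.02t).
Substitute P(0) = 20000 and t = 18: P(18) = 20000 e^(0.36) ≈ 28667.


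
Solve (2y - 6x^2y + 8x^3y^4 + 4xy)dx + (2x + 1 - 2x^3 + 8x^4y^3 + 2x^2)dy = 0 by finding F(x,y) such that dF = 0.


Check exactness: ∂M/∂y = 2 - 6x^2 + 32x^3y^3 + 4x and ∂N/∂x = 2 - 6x^2 + 32x^3y^3 + 4x; equal, so the equation is exact.
Integrate M with respect to x (treating y as constant): ∫M dx = 2xy - 2x^3y + 2x^4y^4 + 2x^2y + h(y).
Differentiate w.r.t. y and set equal to N: the x-dependent terms already match, leaving h'(y) = 1. Integrate: h(y) = y.
So F(x,y) = 2xy + y - 2x^3y + 2x^4y^4 + 2x^2y.
General solution: 2xy + y - 2x^3y + 2x^4y^4 + 2x^2y = C.


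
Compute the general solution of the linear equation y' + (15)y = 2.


P(x) = 15, Q(x) = 2; integrating factor μ = e^(15x).
(μ y)' = 2e^(15x) ⇒ μ y = (2/15)e^(15x) + C.
Divide by μ: y = 2/15 + Ce^(-15x).


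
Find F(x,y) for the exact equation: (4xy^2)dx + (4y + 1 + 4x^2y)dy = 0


Check exactness: ∂M/∂y = 8xy and ∂N/∂x = 8xy; equal, so the equation is exact.
Integrate M with respect to x (treating y as constant): ∫M dx = 2x^2y^2 + h(y).
Differentiate w.r.t. y and set equal to N: the x-dependent terms already match, leaving h'(y) = 4y + 1. Integrate: h(y) = 2y^2 + y.
So F(x,y) = 2y^2 + y + 2x^2y^2.
General solution: 2y^2 + y + 2x^2y^2 = C.


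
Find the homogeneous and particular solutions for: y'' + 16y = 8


Homogeneous part: r² + 16 = 0 ⇒ r = ±4i, so y_h = C₁cos(4x) + C₂sin(4x).
Try constant y_p = A; plug in: 16A = 8 ⇒ A = 1/2.
General solution: y = C₁cos(4x) + C₂sin(4x) + 1/2.


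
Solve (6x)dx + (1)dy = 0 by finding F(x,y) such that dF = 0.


Check exactness: ∂M/∂y = 0 and ∂N/∂x = 0; equal, so the equation is exact.
Integrate M with respect to x (treating y as constant): ∫M dx = 3x^2 + h(y).
Differentiate w.r.t. y and set equal to N: the x-dependent terms already match, leaving h'(y) = 1. Integrate: h(y) = y.
So F(x,y) = y + 3x^2.
General solution: y + 3x^2 = C.


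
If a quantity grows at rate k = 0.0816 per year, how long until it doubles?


Exponential growth: P(t) = P₀ e^(0.0816t). Set P(t)/P₀ = 2: e^(0.0816t) = 2.
Solve: t = ln(2)/0.0816 ≈ 8.49 years.


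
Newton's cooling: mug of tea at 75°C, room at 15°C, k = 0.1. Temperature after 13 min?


Newton's law: dT/dt = -k(T - T_a) has solution T(t) = T_a + (T₀ - T_a)e^(-kt).
Plug in T_a = 15, T₀ = 75, k = 0.1, t = 13: T(13) = 15 + (60)e^(-1.30) ≈ 31.4°C.


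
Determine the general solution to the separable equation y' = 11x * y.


Separate variables: dy/y = 11x dx.
Integrate: ln|y| = (11/2)x^2 + C₀.
Exponentiate: y = Ce^((11/2)x^2).


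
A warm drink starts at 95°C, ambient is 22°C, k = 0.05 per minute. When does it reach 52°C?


From T(t) = T_a + (T₀ - T_a)e^(-kt), set T(t) = 52:
(52 - 22) / (95 - 22) = e^(-0.05t), so t = -ln(0.411)/0.05 ≈ 17.8 minutes.


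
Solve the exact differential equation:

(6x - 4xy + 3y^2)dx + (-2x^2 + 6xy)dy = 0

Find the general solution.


Check exactness: ∂M/∂y = -4x + 6y and ∂N/∂x = -4x + 6y; equal, so the equation is exact.
Integrate M with respect to x (treating y as constant): ∫M dx = 3x^2 - 2x^2y + 3xy^2 + h(y).
Differentiate w.r.t. y and set equal to N: all terms match, so h'(y) = 0 and h is a constant absorbed into C.
General solution: 3x^2 - 2x^2y + 3xy^2 = C.


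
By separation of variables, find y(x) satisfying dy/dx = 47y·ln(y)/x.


Separate: dy/[y ln(y)] = 47 dx/x.
Substitute u = ln(y): du/u = 47 dx/x.
Integrate: ln|ln(y)| = 47ln|x| + C₀, hence ln(y) = C·x^47.


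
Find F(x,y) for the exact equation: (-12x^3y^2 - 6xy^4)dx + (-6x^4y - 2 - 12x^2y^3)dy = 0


Check exactness: ∂M/∂y = -24x^3y - 24xy^3 and ∂N/∂x = -24x^3y - 24xy^3; equal, so the equation is exact.
Integrate M with respect to x (treating y as constant): ∫M dx = -3x^4y^2 - 3x^2y^4 + h(y).
Differentiate w.r.t. y and set equal to N: the x-dependent terms already match, leaving h'(y) = -2. Integrate: h(y) = -2y.
So F(x,y) = -3x^4y^2 - 2y - 3x^2y^4.
General solution: -3x^4y^2 - 2y - 3x^2y^4 = C.


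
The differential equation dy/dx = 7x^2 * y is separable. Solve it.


Separate variables: dy/y = 7x^2 dx.
Integrate: ln|y| = (7/3)x^3 + C₀.
Exponentiate: y = Ce^((7/3)x^3).


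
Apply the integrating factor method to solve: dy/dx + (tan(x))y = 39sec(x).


P(x) = tan(x) ⇒ μ = e^(∫tan(x)dx) = sec(x).
(sec(x) y)' = 39sec²(x) ⇒ sec(x) y = 39tan(x) + C.
Multiply by cos(x): y = 39sin(x) + C·cos(x).


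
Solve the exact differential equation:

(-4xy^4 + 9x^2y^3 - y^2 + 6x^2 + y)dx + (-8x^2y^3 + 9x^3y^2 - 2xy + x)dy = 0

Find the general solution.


Check exactness: ∂M/∂y = -16xy^3 + 27x^2y^2 - 2y + 1 and ∂N/∂x = -16xy^3 + 27x^2y^2 - 2y + 1; equal, so the equation is exact.
Integrate M with respect to x (treating y as constant): ∫M dx = -2x^2y^4 + 3x^3y^3 - xy^2 + 2x^3 + xy + h(y).
Differentiate w.r.t. y and set equal to N: all terms match, so h'(y) = 0 and h is a constant absorbed into C.
General solution: -2x^2y^4 + 3x^3y^3 - xy^2 + 2x^3 + xy = C.


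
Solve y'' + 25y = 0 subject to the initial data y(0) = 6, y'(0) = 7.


Characteristic roots of r² + 25 = 0 are ±5i, so y = C₁cos(5x) + C₂sin(5x).
Apply y(0) = 6: C₁ = 6. Differentiate and apply y'(0) = 7: 5·C₂ = 7, so C₂ = 7/5.
Particular solution: y = 6cos(5x) + (7/5)sin(5x).


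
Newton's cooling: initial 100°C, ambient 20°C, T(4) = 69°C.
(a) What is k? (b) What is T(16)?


Newton's law: T(t) = T_a + (T₀ - T_a)e^(-kt).
(a) Use T(4) = 69: (69 - 20)/(100 - 20) = e^(-k·4), so k = -ln(0.613)/4 ≈ 0.1226.
(b) Apply k to t = 16: T(16) = 20 + (80)e^(-1.961) ≈ 31.3°C.


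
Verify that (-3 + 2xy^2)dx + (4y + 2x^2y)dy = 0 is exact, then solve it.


Check exactness: ∂M/∂y = 4xy and ∂N/∂x = 4xy; equal, so the equation is exact.
Integrate M with respect to x (treating y as constant): ∫M dx = -3x + x^2y^2 + h(y).
Differentiate w.r.t. y and set equal to N: the x-dependent terms already match, leaving h'(y) = 4y. Integrate: h(y) = 2y^2.
So F(x,y) = 2y^2 - 3x + x^2y^2.
General solution: 2y^2 - 3x + x^2y^2 = C.


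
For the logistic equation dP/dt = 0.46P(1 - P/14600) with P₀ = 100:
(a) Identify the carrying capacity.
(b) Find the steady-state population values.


Logistic ODE dP/dt = 0.46P(1 - P/14600) has equilibria where dP/dt = 0, i.e. P = 0 or P = 14600.
The coefficient (1 - P/K) = 0 when P = K, identifying K = 14600 as the carrying capacity.
(a) K = 14600; (b) equilibria P = 0 and P = 14600.


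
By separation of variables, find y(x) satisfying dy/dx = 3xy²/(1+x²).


Separate: dy/y² = 3x/(1+x²) dx.
Integrate LHS: ∫ dy/y² = -1/y.
Integrate RHS via u = 1+x²: (3/2)ln(1+x²) + C.
Result: -1/y = (3/2)ln(1+x²) + C.


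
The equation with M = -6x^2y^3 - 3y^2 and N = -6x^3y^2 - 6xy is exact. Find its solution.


Check exactness: ∂M/∂y = -18x^2y^2 - 6y and ∂N/∂x = -18x^2y^2 - 6y; equal, so the equation is exact.
Integrate M with respect to x (treating y as constant): ∫M dx = -2x^3y^3 - 3xy^2 + h(y).
Differentiate w.r.t. y and set equal to N: all terms match, so h'(y) = 0 and h is a constant absorbed into C.
General solution: -2x^3y^3 - 3xy^2 = C.


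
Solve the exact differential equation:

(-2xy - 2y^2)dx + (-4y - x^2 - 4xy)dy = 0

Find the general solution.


Check exactness: ∂M/∂y = -2x - 4y and ∂N/∂x = -2x - 4y; equal, so the equation is exact.
Integrate M with respect to x (treating y as constant): ∫M dx = -x^2y - 2xy^2 + h(y).
Differentiate w.r.t. y and set equal to N: the x-dependent terms already match, leaving h'(y) = -4y. Integrate: h(y) = -2y^2.
So F(x,y) = -2y^2 - x^2y - 2xy^2.
General solution: -2y^2 - x^2y - 2xy^2 = C.


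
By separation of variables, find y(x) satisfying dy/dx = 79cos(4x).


g(y) = 1, so integrate directly: y = ∫ 79cos(4x) dx = (79/4)sin(4x) + C.


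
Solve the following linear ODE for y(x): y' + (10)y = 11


P(x) = 10, Q(x) = 11; integrating factor μ = e^(10x).
(μ y)' = 11e^(10x) ⇒ μ y = (11/10)e^(10x) + C.
Divide by μ: y = 11/10 + Ce^(-10x).


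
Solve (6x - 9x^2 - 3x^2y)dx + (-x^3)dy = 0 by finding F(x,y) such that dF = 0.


Check exactness: ∂M/∂y = -3x^2 and ∂N/∂x = -3x^2; equal, so the equation is exact.
Integrate M with respect to x (treating y as constant): ∫M dx = 3x^2 - 3x^3 - x^3y + h(y).
Differentiate w.r.t. y and set equal to N: all terms match, so h'(y) = 0 and h is a constant absorbed into C.
General solution: 3x^2 - 3x^3 - x^3y = C.


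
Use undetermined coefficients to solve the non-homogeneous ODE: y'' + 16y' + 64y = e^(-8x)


Characteristic polynomial (r + 8)² = 0; repeated root r = -8.
y_h = (C₁ + C₂x)e^(-8x). Forcing matches the repeated root (resonance), so try y_p = Ax² e^(-8x).
Substitute and solve for A: 2A = 1, so A = 1/2.
General solution: y = (C₁ + C₂x + (1/2)x²)e^(-8x).


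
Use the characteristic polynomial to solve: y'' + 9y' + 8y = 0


Characteristic equation: r² + 9r + 8 = 0.
Factor: (r + 8)(r + 1) = 0 ⇒ r = -8, -1 (distinct real).
General solution: y = C₁e^(-8x) + C₂e^(-x).


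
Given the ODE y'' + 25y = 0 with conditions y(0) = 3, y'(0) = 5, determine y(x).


Characteristic roots of r² + 25 = 0 are ±5i, so y = C₁cos(5x) + C₂sin(5x).
Apply y(0) = 3: C₁ = 3. Differentiate and apply y'(0) = 5: 5·C₂ = 5, so C₂ = 1.
Particular solution: y = 3cos(5x) + sin(5x).


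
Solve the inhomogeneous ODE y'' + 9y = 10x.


Homogeneous: r² + 9 = 0 ⇒ r = ±3i, y_h = C₁cos(3x) + C₂sin(3x).
Polynomial forcing; try y_p = Ax + B. Then y_p'' + 9 y_p = 9(Ax + B) = 10x, so B = 0 and A = 10/9.
General solution: y = C₁cos(3x) + C₂sin(3x) + (10/9)x.


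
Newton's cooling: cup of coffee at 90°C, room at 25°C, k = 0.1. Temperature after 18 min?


Newton's law: dT/dt = -k(T - T_a) has solution T(t) = T_a + (T₀ - T_a)e^(-kt).
Plug in T_a = 25, T₀ = 90, k = 0.1, t = 18: T(18) = 25 + (65)e^(-1.80) ≈ 35.7°C.


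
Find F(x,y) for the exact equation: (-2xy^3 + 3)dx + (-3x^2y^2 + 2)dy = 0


Check exactness: ∂M/∂y = -6xy^2 and ∂N/∂x = -6xy^2; equal, so the equation is exact.
Integrate M with respect to x (treating y as constant): ∫M dx = -x^2y^3 + 3x + h(y).
Differentiate w.r.t. y and set equal to N: the x-dependent terms already match, leaving h'(y) = 2. Integrate: h(y) = 2y.
So F(x,y) = -x^2y^3 + 2y + 3x.
General solution: -x^2y^3 + 2y + 3x = C.


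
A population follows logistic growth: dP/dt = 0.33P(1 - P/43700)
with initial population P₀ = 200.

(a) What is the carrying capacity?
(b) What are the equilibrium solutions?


Logistic ODE dP/dt = 0.33P(1 - P/43700) has equilibria where dP/dt = 0, i.e. P = 0 or P = 43700.
The coefficient (1 - P/K) = 0 when P = K, identifying K = 43700 as the carrying capacity.
(a) K = 43700; (b) equilibria P = 0 and P = 43700.


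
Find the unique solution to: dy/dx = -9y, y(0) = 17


General solution of y' = -9y is y = Ce^(-9x).
Apply y(0) = 17: C = 17.
Particular solution: y = 17e^(-9x).


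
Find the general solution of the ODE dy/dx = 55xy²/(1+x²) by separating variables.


Separate: dy/y² = 55x/(1+x²) dx.
Integrate LHS: ∫ dy/y² = -1/y.
Integrate RHS via u = 1+x²: (55/2)ln(1+x²) + C.
Result: -1/y = (55/2)ln(1+x²) + C.


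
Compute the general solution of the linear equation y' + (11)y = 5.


P(x) = 11, Q(x) = 5; integrating factor μ = e^(11x).
(μ y)' = 5e^(11x) ⇒ μ y = (5/11)e^(11x) + C.
Divide by μ: y = 5/11 + Ce^(-11x).


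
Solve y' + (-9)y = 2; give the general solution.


P(x) = -9 ⇒ μ = e^(-9x).
(μ y)' = 2e^(-9x) ⇒ μ y = -(2/9)e^(-9x) + C.
Divide by μ: y = -2/9 + Ce^(9x).


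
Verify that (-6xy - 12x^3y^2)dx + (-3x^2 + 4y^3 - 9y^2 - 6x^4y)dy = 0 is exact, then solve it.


Check exactness: ∂M/∂y = -6x - 24x^3y and ∂N/∂x = -6x - 24x^3y; equal, so the equation is exact.
Integrate M with respect to x (treating y as constant): ∫M dx = -3x^2y - 3x^4y^2 + h(y).
Differentiate w.r.t. y and set equal to N: the x-dependent terms already match, leaving h'(y) = 4y^3 - 9y^2. Integrate: h(y) = y^4 - 3y^3.
So F(x,y) = -3x^2y + y^4 - 3y^3 - 3x^4y^2.
General solution: -3x^2y + y^4 - 3y^3 - 3x^4y^2 = C.


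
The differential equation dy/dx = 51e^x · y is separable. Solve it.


Separate variables: dy/y = 51e^x dx.
Integrate: ln|y| = 51e^x + C₀.
Exponentiate: y = Ce^(51e^x).


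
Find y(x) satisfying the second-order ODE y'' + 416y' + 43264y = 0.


Characteristic equation: r² + 416r + 43264 = 0, i.e. (r + 208)² = 0.
Repeated root r = -208; include an x factor for the second linearly independent solution.
General solution: y = (C₁ + C₂x)e^(-208x).
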